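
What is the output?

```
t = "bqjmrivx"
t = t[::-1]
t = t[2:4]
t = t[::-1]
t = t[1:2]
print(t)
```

reverse → 'xvirmjqb'
slice [2:4] → 'ir'
reverse → 'ri'
slice [1:2] → 'i'

i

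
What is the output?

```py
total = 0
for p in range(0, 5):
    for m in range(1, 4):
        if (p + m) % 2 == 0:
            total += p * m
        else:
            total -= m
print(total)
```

12

p=0,m=1: odd sum, total = 0-1 = -1
p=0,m=2: even sum, total = (-1)+0 = -1
p=0,m=3: odd sum, total = (-1)-3 = -4
p=1,m=1: even sum, total = (-4)+1 = -3
p=1,m=2: odd sum, total = (-3)-2 = -5
p=1,m=3: even sum, total = (-5)+3 = -2
p=2,m=1: odd sum, total = (-2)-1 = -3
p=2,m=2: even sum, total = (-3)+4 = 1
p=2,m=3: odd sum, total = 1-3 = -2
p=3,m=1: even sum, total = (-2)+3 = 1
p=3,m=2: odd sum, total = 1-2 = -1
p=3,m=3: even sum, total = (-1)+9 = 8
p=4,m=1: odd sum, total = 8-1 = 7
p=4,m=2: even sum, total = 7+8 = 15
p=4,m=3: odd sum, total = 15-3 = 12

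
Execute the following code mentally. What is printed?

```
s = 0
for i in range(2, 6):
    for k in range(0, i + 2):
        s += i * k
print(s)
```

207

i=2,k=0: s = 0+0 = 0
i=2,k=1: s = 0+2 = 2
i=2,k=2: s = 2+4 = 6
i=2,k=3: s = 6+6 = 12
i=3,k=0: s = 12+0 = 12
i=3,k=1: s = 12+3 = 15
i=3,k=2: s = 15+6 = 21
i=3,k=3: s = 21+9 = 30
i=3,k=4: s = 30+12 = 42
i=4,k=0: s = 42+0 = 42
i=4,k=1: s = 42+4 = 46
i=4,k=2: s = 46+8 = 54
i=4,k=3: s = 54+12 = 66
i=4,k=4: s = 66+16 = 82
i=4,k=5: s = 82+20 = 102
i=5,k=0: s = 102+0 = 102
i=5,k=1: s = 102+5 = 107
i=5,k=2: s = 107+10 = 117
i=5,k=3: s = 117+15 = 132
i=5,k=4: s = 132+20 = 152
i=5,k=5: s = 152+25 = 177
i=5,k=6: s = 177+30 = 207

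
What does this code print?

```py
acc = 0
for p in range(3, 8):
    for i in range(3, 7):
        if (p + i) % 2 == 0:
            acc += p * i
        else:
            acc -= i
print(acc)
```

p=3,i=3: even sum, acc = 0+9 = 9
p=3,i=4: odd sum, acc = 9-4 = 5
p=3,i=5: even sum, acc = 5+15 = 20
p=3,i=6: odd sum, acc = 20-6 = 14
p=4,i=3: odd sum, acc = 14-3 = 11
p=4,i=4: even sum, acc = 11+16 = 27
p=4,i=5: odd sum, acc = 27-5 = 22
p=4,i=6: even sum, acc = 22+24 = 46
p=5,i=3: even sum, acc = 46+15 = 61
p=5,i=4: odd sum, acc = 61-4 = 57
p=5,i=5: even sum, acc = 57+25 = 82
p=5,i=6: odd sum, acc = 82-6 = 76
p=6,i=3: odd sum, acc = 76-3 = 73
p=6,i=4: even sum, acc = 73+24 = 97
p=6,i=5: odd sum, acc = 97-5 = 92
p=6,i=6: even sum, acc = 92+36 = 128
p=7,i=3: even sum, acc = 128+21 = 149
p=7,i=4: odd sum, acc = 149-4 = 145
p=7,i=5: even sum, acc = 145+35 = 180
p=7,i=6: odd sum, acc = 180-6 = 174

174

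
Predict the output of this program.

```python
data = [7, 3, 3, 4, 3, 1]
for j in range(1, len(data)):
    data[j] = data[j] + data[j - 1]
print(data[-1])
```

j=1: data[1] = 3+7 = 10 → [7, 10, 3, 4, 3, 1]
j=2: data[2] = 3+10 = 13 → [7, 10, 13, 4, 3, 1]
j=3: data[3] = 4+13 = 17 → [7, 10, 13, 17, 3, 1]
j=4: data[4] = 3+17 = 20 → [7, 10, 13, 17, 20, 1]
j=5: data[5] = 1+20 = 21 → [7, 10, 13, 17, 20, 21]

21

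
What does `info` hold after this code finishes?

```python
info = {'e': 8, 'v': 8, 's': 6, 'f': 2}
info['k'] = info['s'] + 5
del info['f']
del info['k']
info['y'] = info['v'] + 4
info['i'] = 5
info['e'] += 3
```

{'e': 11, 'v': 8, 's': 6, 'y': 12, 'i': 5}

info['k'] = info['s']+5 = 11 → {'e': 8, 'v': 8, 's': 6, 'f': 2, 'k': 11}
del 'f' → {'e': 8, 'v': 8, 's': 6, 'k': 11}
del 'k' → {'e': 8, 'v': 8, 's': 6}
info['y'] = info['v']+4 = 12 → {'e': 8, 'v': 8, 's': 6, 'y': 12}
info['i'] = 5 → {'e': 8, 'v': 8, 's': 6, 'y': 12, 'i': 5}
info['e'] = 8+3 = 11 → {'e': 11, 'v': 8, 's': 6, 'y': 12, 'i': 5}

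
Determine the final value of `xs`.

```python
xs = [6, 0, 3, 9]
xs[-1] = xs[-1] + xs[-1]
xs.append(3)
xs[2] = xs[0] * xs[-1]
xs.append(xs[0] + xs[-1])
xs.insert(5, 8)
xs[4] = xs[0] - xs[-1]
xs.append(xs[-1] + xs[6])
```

[6, 0, 18, 18, -3, 8, 9, 18]

xs[-1] = xs[-1]+xs[-1] = 9+9 = 18 → [6, 0, 3, 18]
append 3 → [6, 0, 3, 18, 3]
xs[2] = xs[0]*xs[-1] = 6*3 = 18 → [6, 0, 18, 18, 3]
append xs[0]+xs[-1] = 6+3 = 9 → [6, 0, 18, 18, 3, 9]
insert 8 at 5 → [6, 0, 18, 18, 3, 8, 9]
xs[4] = xs[0]-xs[-1] = 6-9 = -3 → [6, 0, 18, 18, -3, 8, 9]
append xs[-1]+xs[6] = 9+9 = 18 → [6, 0, 18, 18, -3, 8, 9, 18]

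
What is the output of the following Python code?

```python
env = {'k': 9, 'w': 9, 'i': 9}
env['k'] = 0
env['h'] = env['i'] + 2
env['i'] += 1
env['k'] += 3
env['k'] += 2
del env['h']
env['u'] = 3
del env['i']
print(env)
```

env['k'] = 0 → {'k': 0, 'w': 9, 'i': 9}
env['h'] = env['i']+2 = 11 → {'k': 0, 'w': 9, 'i': 9, 'h': 11}
env['i'] = 9+1 = 10 → {'k': 0, 'w': 9, 'i': 10, 'h': 11}
env['k'] = 0+3 = 3 → {'k': 3, 'w': 9, 'i': 10, 'h': 11}
env['k'] = 3+2 = 5 → {'k': 5, 'w': 9, 'i': 10, 'h': 11}
del 'h' → {'k': 5, 'w': 9, 'i': 10}
env['u'] = 3 → {'k': 5, 'w': 9, 'i': 10, 'u': 3}
del 'i' → {'k': 5, 'w': 9, 'u': 3}

{'k': 5, 'w': 9, 'u': 3}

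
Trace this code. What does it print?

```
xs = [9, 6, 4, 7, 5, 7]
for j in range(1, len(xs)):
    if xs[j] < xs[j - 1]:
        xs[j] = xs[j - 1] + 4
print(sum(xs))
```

j=1: 6<9, xs[1] = 9+4 = 13 → [9, 13, 4, 7, 5, 7]
j=2: 4<13, xs[2] = 13+4 = 17 → [9, 13, 17, 7, 5, 7]
j=3: 7<17, xs[3] = 17+4 = 21 → [9, 13, 17, 21, 5, 7]
j=4: 5<21, xs[4] = 21+4 = 25 → [9, 13, 17, 21, 25, 7]
j=5: 7<25, xs[5] = 25+4 = 29 → [9, 13, 17, 21, 25, 29]
sum = 114

114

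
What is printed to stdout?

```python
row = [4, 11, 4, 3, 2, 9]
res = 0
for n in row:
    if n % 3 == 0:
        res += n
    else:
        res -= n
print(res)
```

-9

n=4: not %3==0, res = 0-4 = -4
n=11: not %3==0, res = (-4)-11 = -15
n=4: not %3==0, res = (-15)-4 = -19
n=3: %3==0, res = (-19)+3 = -16
n=2: not %3==0, res = (-16)-2 = -18
n=9: %3==0, res = (-18)+9 = -9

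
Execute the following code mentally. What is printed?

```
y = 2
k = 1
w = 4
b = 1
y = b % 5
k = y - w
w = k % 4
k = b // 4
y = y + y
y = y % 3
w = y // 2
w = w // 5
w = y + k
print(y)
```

2

y = 1%5 = 1
k = 1-4 = -3
w = (-3)%4 = 1
k = 1//4 = 0
y = 1+1 = 2
y = 2%3 = 2
w = 2//2 = 1
w = 1//5 = 0
w = 2+0 = 2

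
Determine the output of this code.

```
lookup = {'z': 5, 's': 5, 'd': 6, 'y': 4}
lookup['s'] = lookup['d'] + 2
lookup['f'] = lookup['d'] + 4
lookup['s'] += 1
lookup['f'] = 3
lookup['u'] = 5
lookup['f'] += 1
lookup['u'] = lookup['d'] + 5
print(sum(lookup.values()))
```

lookup['s'] = lookup['d']+2 = 8 → {'z': 5, 's': 8, 'd': 6, 'y': 4}
lookup['f'] = lookup['d']+4 = 10 → {'z': 5, 's': 8, 'd': 6, 'y': 4, 'f': 10}
lookup['s'] = 8+1 = 9 → {'z': 5, 's': 9, 'd': 6, 'y': 4, 'f': 10}
lookup['f'] = 3 → {'z': 5, 's': 9, 'd': 6, 'y': 4, 'f': 3}
lookup['u'] = 5 → {'z': 5, 's': 9, 'd': 6, 'y': 4, 'f': 3, 'u': 5}
lookup['f'] = 3+1 = 4 → {'z': 5, 's': 9, 'd': 6, 'y': 4, 'f': 4, 'u': 5}
lookup['u'] = lookup['d']+5 = 11 → {'z': 5, 's': 9, 'd': 6, 'y': 4, 'f': 4, 'u': 11}
sum of values = 39

39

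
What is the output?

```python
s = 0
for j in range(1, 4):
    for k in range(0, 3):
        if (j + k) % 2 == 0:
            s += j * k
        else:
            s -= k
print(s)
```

3

j=1,k=0: odd sum, s = 0-0 = 0
j=1,k=1: even sum, s = 0+1 = 1
j=1,k=2: odd sum, s = 1-2 = -1
j=2,k=0: even sum, s = (-1)+0 = -1
j=2,k=1: odd sum, s = (-1)-1 = -2
j=2,k=2: even sum, s = (-2)+4 = 2
j=3,k=0: odd sum, s = 2-0 = 2
j=3,k=1: even sum, s = 2+3 = 5
j=3,k=2: odd sum, s = 5-2 = 3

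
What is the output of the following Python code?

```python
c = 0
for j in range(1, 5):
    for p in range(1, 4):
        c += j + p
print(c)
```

j=1,p=1: c = 0+2 = 2
j=1,p=2: c = 2+3 = 5
j=1,p=3: c = 5+4 = 9
j=2,p=1: c = 9+3 = 12
j=2,p=2: c = 12+4 = 16
j=2,p=3: c = 16+5 = 21
j=3,p=1: c = 21+4 = 25
j=3,p=2: c = 25+5 = 30
j=3,p=3: c = 30+6 = 36
j=4,p=1: c = 36+5 = 41
j=4,p=2: c = 41+6 = 47
j=4,p=3: c = 47+7 = 54

54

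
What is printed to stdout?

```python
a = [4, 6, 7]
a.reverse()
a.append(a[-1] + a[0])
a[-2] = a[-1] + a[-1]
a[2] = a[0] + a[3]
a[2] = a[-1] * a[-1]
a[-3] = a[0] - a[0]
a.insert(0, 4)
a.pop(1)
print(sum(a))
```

136

reverse → [7, 6, 4]
append a[-1]+a[0] = 4+7 = 11 → [7, 6, 4, 11]
a[-2] = a[-1]+a[-1] = 11+11 = 22 → [7, 6, 22, 11]
a[2] = a[0]+a[3] = 7+11 = 18 → [7, 6, 18, 11]
a[2] = a[-1]*a[-1] = 11*11 = 121 → [7, 6, 121, 11]
a[-3] = a[0]-a[0] = 7-7 = 0 → [7, 0, 121, 11]
insert 4 at 0 → [4, 7, 0, 121, 11]
pop(1) removes 7 → [4, 0, 121, 11]
sum = 136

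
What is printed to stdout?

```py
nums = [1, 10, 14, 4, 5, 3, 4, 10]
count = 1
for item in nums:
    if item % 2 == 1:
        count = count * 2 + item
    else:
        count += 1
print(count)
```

item=1: odd, count = 1*2+1 = 3
item=10: not odd, count = 3+1 = 4
item=14: not odd, count = 4+1 = 5
item=4: not odd, count = 5+1 = 6
item=5: odd, count = 6*2+5 = 17
item=3: odd, count = 17*2+3 = 37
item=4: not odd, count = 37+1 = 38
item=10: not odd, count = 38+1 = 39

39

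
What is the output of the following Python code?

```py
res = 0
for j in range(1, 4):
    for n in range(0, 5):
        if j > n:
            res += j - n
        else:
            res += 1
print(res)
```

j=1,n=0: 1>0, res = 0+1 = 1
j=1,n=1: not 1>1, res = 1+1 = 2
j=1,n=2: not 1>2, res = 2+1 = 3
j=1,n=3: not 1>3, res = 3+1 = 4
j=1,n=4: not 1>4, res = 4+1 = 5
j=2,n=0: 2>0, res = 5+2 = 7
j=2,n=1: 2>1, res = 7+1 = 8
j=2,n=2: not 2>2, res = 8+1 = 9
j=2,n=3: not 2>3, res = 9+1 = 10
j=2,n=4: not 2>4, res = 10+1 = 11
j=3,n=0: 3>0, res = 11+3 = 14
j=3,n=1: 3>1, res = 14+2 = 16
j=3,n=2: 3>2, res = 16+1 = 17
j=3,n=3: not 3>3, res = 17+1 = 18
j=3,n=4: not 3>4, res = 18+1 = 19

19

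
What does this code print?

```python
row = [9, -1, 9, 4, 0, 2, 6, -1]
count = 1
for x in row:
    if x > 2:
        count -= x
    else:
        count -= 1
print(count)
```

-31

x=9: >2, count = 1-9 = -8
x=-1: not >2, count = (-8)-1 = -9
x=9: >2, count = (-9)-9 = -18
x=4: >2, count = (-18)-4 = -22
x=0: not >2, count = (-22)-1 = -23
x=2: not >2, count = (-23)-1 = -24
x=6: >2, count = (-24)-6 = -30
x=-1: not >2, count = (-30)-1 = -31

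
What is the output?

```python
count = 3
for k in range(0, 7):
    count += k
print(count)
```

k=0: count = 3+0 = 3
k=1: count = 3+1 = 4
k=2: count = 4+2 = 6
k=3: count = 6+3 = 9
k=4: count = 9+4 = 13
k=5: count = 13+5 = 18
k=6: count = 18+6 = 24

24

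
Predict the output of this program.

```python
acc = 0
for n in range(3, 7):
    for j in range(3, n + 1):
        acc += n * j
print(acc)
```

205

n=3,j=3: acc = 0+9 = 9
n=4,j=3: acc = 9+12 = 21
n=4,j=4: acc = 21+16 = 37
n=5,j=3: acc = 37+15 = 52
n=5,j=4: acc = 52+20 = 72
n=5,j=5: acc = 72+25 = 97
n=6,j=3: acc = 97+18 = 115
n=6,j=4: acc = 115+24 = 139
n=6,j=5: acc = 139+30 = 169
n=6,j=6: acc = 169+36 = 205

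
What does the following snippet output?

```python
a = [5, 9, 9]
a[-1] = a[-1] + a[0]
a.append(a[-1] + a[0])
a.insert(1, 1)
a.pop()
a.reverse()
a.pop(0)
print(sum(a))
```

15

a[-1] = a[-1]+a[0] = 9+5 = 14 → [5, 9, 14]
append a[-1]+a[0] = 14+5 = 19 → [5, 9, 14, 19]
insert 1 at 1 → [5, 1, 9, 14, 19]
pop() removes 19 → [5, 1, 9, 14]
reverse → [14, 9, 1, 5]
pop(0) removes 14 → [9, 1, 5]
sum = 15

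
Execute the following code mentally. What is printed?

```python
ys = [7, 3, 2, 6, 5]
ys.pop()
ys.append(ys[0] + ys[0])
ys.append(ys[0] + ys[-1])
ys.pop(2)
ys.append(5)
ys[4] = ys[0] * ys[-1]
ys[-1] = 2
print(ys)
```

pop() removes 5 → [7, 3, 2, 6]
append ys[0]+ys[0] = 7+7 = 14 → [7, 3, 2, 6, 14]
append ys[0]+ys[-1] = 7+14 = 21 → [7, 3, 2, 6, 14, 21]
pop(2) removes 2 → [7, 3, 6, 14, 21]
append 5 → [7, 3, 6, 14, 21, 5]
ys[4] = ys[0]*ys[-1] = 7*5 = 35 → [7, 3, 6, 14, 35, 5]
ys[-1] = 2 → [7, 3, 6, 14, 35, 2]

[7, 3, 6, 14, 35, 2]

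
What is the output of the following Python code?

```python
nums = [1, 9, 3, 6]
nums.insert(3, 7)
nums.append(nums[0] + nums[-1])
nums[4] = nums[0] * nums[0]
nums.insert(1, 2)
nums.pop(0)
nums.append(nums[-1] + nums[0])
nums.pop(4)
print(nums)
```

insert 7 at 3 → [1, 9, 3, 7, 6]
append nums[0]+nums[-1] = 1+6 = 7 → [1, 9, 3, 7, 6, 7]
nums[4] = nums[0]*nums[0] = 1*1 = 1 → [1, 9, 3, 7, 1, 7]
insert 2 at 1 → [1, 2, 9, 3, 7, 1, 7]
pop(0) removes 1 → [2, 9, 3, 7, 1, 7]
append nums[-1]+nums[0] = 7+2 = 9 → [2, 9, 3, 7, 1, 7, 9]
pop(4) removes 1 → [2, 9, 3, 7, 7, 9]

[2, 9, 3, 7, 7, 9]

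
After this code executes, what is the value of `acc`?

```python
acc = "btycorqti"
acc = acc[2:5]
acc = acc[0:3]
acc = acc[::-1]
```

slice [2:5] → 'yco'
slice [0:3] → 'yco'
reverse → 'ocy'

'ocy'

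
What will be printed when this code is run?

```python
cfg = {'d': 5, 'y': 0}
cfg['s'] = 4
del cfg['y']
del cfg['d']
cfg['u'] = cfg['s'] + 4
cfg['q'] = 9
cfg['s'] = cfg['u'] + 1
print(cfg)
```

{'s': 9, 'u': 8, 'q': 9}

cfg['s'] = 4 → {'d': 5, 'y': 0, 's': 4}
del 'y' → {'d': 5, 's': 4}
del 'd' → {'s': 4}
cfg['u'] = cfg['s']+4 = 8 → {'s': 4, 'u': 8}
cfg['q'] = 9 → {'s': 4, 'u': 8, 'q': 9}
cfg['s'] = cfg['u']+1 = 9 → {'s': 9, 'u': 8, 'q': 9}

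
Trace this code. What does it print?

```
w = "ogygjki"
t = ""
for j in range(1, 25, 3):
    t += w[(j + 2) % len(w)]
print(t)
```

j=1: add w[3]='g' → 'g'
j=4: add w[6]='i' → 'gi'
j=7: add w[2]='y' → 'giy'
j=10: add w[5]='k' → 'giyk'
j=13: add w[1]='g' → 'giykg'
j=16: add w[4]='j' → 'giykgj'
j=19: add w[0]='o' → 'giykgjo'
j=22: add w[3]='g' → 'giykgjog'

giykgjog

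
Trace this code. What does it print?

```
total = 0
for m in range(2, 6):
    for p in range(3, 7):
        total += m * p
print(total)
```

m=2,p=3: total = 0+6 = 6
m=2,p=4: total = 6+8 = 14
m=2,p=5: total = 14+10 = 24
m=2,p=6: total = 24+12 = 36
m=3,p=3: total = 36+9 = 45
m=3,p=4: total = 45+12 = 57
m=3,p=5: total = 57+15 = 72
m=3,p=6: total = 72+18 = 90
m=4,p=3: total = 90+12 = 102
m=4,p=4: total = 102+16 = 118
m=4,p=5: total = 118+20 = 138
m=4,p=6: total = 138+24 = 162
m=5,p=3: total = 162+15 = 177
m=5,p=4: total = 177+20 = 197
m=5,p=5: total = 197+25 = 222
m=5,p=6: total = 222+30 = 252

252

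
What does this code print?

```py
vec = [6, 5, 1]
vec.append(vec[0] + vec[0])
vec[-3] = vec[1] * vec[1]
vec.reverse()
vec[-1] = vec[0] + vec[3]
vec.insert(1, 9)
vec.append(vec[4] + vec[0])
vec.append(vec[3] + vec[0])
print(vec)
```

append vec[0]+vec[0] = 6+6 = 12 → [6, 5, 1, 12]
vec[-3] = vec[1]*vec[1] = 5*5 = 25 → [6, 25, 1, 12]
reverse → [12, 1, 25, 6]
vec[-1] = vec[0]+vec[3] = 12+6 = 18 → [12, 1, 25, 18]
insert 9 at 1 → [12, 9, 1, 25, 18]
append vec[4]+vec[0] = 18+12 = 30 → [12, 9, 1, 25, 18, 30]
append vec[3]+vec[0] = 25+12 = 37 → [12, 9, 1, 25, 18, 30, 37]

[12, 9, 1, 25, 18, 30, 37]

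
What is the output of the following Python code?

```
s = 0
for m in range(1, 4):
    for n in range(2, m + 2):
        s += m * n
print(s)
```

m=1,n=2: s = 0+2 = 2
m=2,n=2: s = 2+4 = 6
m=2,n=3: s = 6+6 = 12
m=3,n=2: s = 12+6 = 18
m=3,n=3: s = 18+9 = 27
m=3,n=4: s = 27+12 = 39

39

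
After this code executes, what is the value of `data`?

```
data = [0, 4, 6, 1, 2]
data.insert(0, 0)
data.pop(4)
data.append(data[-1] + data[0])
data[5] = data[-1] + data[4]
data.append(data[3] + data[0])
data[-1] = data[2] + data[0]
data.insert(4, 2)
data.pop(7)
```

[0, 0, 4, 6, 2, 2, 4]

insert 0 at 0 → [0, 0, 4, 6, 1, 2]
pop(4) removes 1 → [0, 0, 4, 6, 2]
append data[-1]+data[0] = 2+0 = 2 → [0, 0, 4, 6, 2, 2]
data[5] = data[-1]+data[4] = 2+2 = 4 → [0, 0, 4, 6, 2, 4]
append data[3]+data[0] = 6+0 = 6 → [0, 0, 4, 6, 2, 4, 6]
data[-1] = data[2]+data[0] = 4+0 = 4 → [0, 0, 4, 6, 2, 4, 4]
insert 2 at 4 → [0, 0, 4, 6, 2, 2, 4, 4]
pop(7) removes 4 → [0, 0, 4, 6, 2, 2, 4]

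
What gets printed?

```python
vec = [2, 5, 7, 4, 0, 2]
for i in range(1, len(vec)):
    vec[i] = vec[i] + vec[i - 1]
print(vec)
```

i=1: vec[1] = 5+2 = 7 → [2, 7, 7, 4, 0, 2]
i=2: vec[2] = 7+7 = 14 → [2, 7, 14, 4, 0, 2]
i=3: vec[3] = 4+14 = 18 → [2, 7, 14, 18, 0, 2]
i=4: vec[4] = 0+18 = 18 → [2, 7, 14, 18, 18, 2]
i=5: vec[5] = 2+18 = 20 → [2, 7, 14, 18, 18, 20]

[2, 7, 14, 18, 18, 20]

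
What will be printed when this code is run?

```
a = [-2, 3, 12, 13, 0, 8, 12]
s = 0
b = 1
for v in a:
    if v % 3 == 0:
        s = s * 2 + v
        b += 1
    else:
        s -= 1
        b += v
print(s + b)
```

v=-2: not %3==0, s = 0-1 = -1; b=-1
v=3: %3==0, s = (-1)*2+3 = 1; b=0
v=12: %3==0, s = 1*2+12 = 14; b=1
v=13: not %3==0, s = 14-1 = 13; b=14
v=0: %3==0, s = 13*2+0 = 26; b=15
v=8: not %3==0, s = 26-1 = 25; b=23
v=12: %3==0, s = 25*2+12 = 62; b=24
s+b = 62+24 = 86

86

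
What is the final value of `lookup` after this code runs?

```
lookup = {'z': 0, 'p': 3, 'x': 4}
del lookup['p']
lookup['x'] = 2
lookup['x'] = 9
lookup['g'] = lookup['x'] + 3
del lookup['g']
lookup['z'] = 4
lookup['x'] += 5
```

del 'p' → {'z': 0, 'x': 4}
lookup['x'] = 2 → {'z': 0, 'x': 2}
lookup['x'] = 9 → {'z': 0, 'x': 9}
lookup['g'] = lookup['x']+3 = 12 → {'z': 0, 'x': 9, 'g': 12}
del 'g' → {'z': 0, 'x': 9}
lookup['z'] = 4 → {'z': 4, 'x': 9}
lookup['x'] = 9+5 = 14 → {'z': 4, 'x': 14}

{'z': 4, 'x': 14}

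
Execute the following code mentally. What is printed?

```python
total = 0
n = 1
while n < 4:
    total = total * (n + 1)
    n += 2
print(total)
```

n=1: total = 0*2 = 0
n=3: total = 0*4 = 0

0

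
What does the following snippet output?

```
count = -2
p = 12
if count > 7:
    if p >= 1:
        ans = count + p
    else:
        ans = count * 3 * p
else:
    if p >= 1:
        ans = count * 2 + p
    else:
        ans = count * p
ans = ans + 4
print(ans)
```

12

count=-2, p=12
count > 7 is False; p >= 1 is True
→ ans = count * 2 + p = 8
ans = 8+4 = 12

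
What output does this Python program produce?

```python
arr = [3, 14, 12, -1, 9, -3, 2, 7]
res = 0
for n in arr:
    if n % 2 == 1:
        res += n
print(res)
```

15

n=3: odd, res = 0+3 = 3
n=14: not odd
n=12: not odd
n=-1: odd, res = 3+(-1) = 2
n=9: odd, res = 2+9 = 11
n=-3: odd, res = 11+(-3) = 8
n=2: not odd
n=7: odd, res = 8+7 = 15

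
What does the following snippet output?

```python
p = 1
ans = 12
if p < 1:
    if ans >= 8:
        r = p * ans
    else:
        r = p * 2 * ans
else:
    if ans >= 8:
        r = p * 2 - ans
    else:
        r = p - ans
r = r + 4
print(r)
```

p=1, ans=12
p < 1 is False; ans >= 8 is True
→ r = p * 2 - ans = -10
r = (-10)+4 = -6

-6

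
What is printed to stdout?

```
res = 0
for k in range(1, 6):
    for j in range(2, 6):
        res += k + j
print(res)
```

130

k=1,j=2: res = 0+3 = 3
k=1,j=3: res = 3+4 = 7
k=1,j=4: res = 7+5 = 12
k=1,j=5: res = 12+6 = 18
k=2,j=2: res = 18+4 = 22
k=2,j=3: res = 22+5 = 27
k=2,j=4: res = 27+6 = 33
k=2,j=5: res = 33+7 = 40
k=3,j=2: res = 40+5 = 45
k=3,j=3: res = 45+6 = 51
k=3,j=4: res = 51+7 = 58
k=3,j=5: res = 58+8 = 66
k=4,j=2: res = 66+6 = 72
k=4,j=3: res = 72+7 = 79
k=4,j=4: res = 79+8 = 87
k=4,j=5: res = 87+9 = 96
k=5,j=2: res = 96+7 = 103
k=5,j=3: res = 103+8 = 111
k=5,j=4: res = 111+9 = 120
k=5,j=5: res = 120+10 = 130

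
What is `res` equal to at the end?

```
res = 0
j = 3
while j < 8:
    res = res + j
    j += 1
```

25

j=3: res = 0+3 = 3
j=4: res = 3+4 = 7
j=5: res = 7+5 = 12
j=6: res = 12+6 = 18
j=7: res = 18+7 = 25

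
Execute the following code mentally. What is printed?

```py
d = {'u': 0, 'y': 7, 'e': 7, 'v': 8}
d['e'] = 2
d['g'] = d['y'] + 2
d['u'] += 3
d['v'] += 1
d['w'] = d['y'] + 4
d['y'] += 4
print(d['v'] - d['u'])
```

d['e'] = 2 → {'u': 0, 'y': 7, 'e': 2, 'v': 8}
d['g'] = d['y']+2 = 9 → {'u': 0, 'y': 7, 'e': 2, 'v': 8, 'g': 9}
d['u'] = 0+3 = 3 → {'u': 3, 'y': 7, 'e': 2, 'v': 8, 'g': 9}
d['v'] = 8+1 = 9 → {'u': 3, 'y': 7, 'e': 2, 'v': 9, 'g': 9}
d['w'] = d['y']+4 = 11 → {'u': 3, 'y': 7, 'e': 2, 'v': 9, 'g': 9, 'w': 11}
d['y'] = 7+4 = 11 → {'u': 3, 'y': 11, 'e': 2, 'v': 9, 'g': 9, 'w': 11}
d['v']-d['u'] = 9-3 = 6

6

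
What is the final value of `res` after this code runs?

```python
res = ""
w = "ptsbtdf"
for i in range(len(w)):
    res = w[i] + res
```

'fdtbstp'

i=0: prepend 'p' → 'p'
i=1: prepend 't' → 'tp'
i=2: prepend 's' → 'stp'
i=3: prepend 'b' → 'bstp'
i=4: prepend 't' → 'tbstp'
i=5: prepend 'd' → 'dtbstp'
i=6: prepend 'f' → 'fdtbstp'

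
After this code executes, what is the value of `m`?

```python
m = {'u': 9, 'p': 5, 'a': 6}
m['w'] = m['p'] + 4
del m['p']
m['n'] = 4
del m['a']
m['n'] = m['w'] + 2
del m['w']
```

{'u': 9, 'n': 11}

m['w'] = m['p']+4 = 9 → {'u': 9, 'p': 5, 'a': 6, 'w': 9}
del 'p' → {'u': 9, 'a': 6, 'w': 9}
m['n'] = 4 → {'u': 9, 'a': 6, 'w': 9, 'n': 4}
del 'a' → {'u': 9, 'w': 9, 'n': 4}
m['n'] = m['w']+2 = 11 → {'u': 9, 'w': 9, 'n': 11}
del 'w' → {'u': 9, 'n': 11}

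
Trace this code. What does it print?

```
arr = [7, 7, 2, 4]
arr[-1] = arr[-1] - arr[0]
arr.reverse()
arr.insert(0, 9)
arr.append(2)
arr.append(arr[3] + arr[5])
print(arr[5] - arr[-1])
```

arr[-1] = arr[-1]-arr[0] = 4-7 = -3 → [7, 7, 2, -3]
reverse → [-3, 2, 7, 7]
insert 9 at 0 → [9, -3, 2, 7, 7]
append 2 → [9, -3, 2, 7, 7, 2]
append arr[3]+arr[5] = 7+2 = 9 → [9, -3, 2, 7, 7, 2, 9]
arr[5]-arr[-1] = 2-9 = -7

-7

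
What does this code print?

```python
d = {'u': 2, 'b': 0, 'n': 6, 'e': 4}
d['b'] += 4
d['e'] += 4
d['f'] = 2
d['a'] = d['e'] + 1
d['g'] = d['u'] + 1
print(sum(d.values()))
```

d['b'] = 0+4 = 4 → {'u': 2, 'b': 4, 'n': 6, 'e': 4}
d['e'] = 4+4 = 8 → {'u': 2, 'b': 4, 'n': 6, 'e': 8}
d['f'] = 2 → {'u': 2, 'b': 4, 'n': 6, 'e': 8, 'f': 2}
d['a'] = d['e']+1 = 9 → {'u': 2, 'b': 4, 'n': 6, 'e': 8, 'f': 2, 'a': 9}
d['g'] = d['u']+1 = 3 → {'u': 2, 'b': 4, 'n': 6, 'e': 8, 'f': 2, 'a': 9, 'g': 3}
sum of values = 34

34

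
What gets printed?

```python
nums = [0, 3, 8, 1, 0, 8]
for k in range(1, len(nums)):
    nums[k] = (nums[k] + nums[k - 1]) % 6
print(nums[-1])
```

k=1: nums[1] = (3+0)%6 = 3 → [0, 3, 8, 1, 0, 8]
k=2: nums[2] = (8+3)%6 = 5 → [0, 3, 5, 1, 0, 8]
k=3: nums[3] = (1+5)%6 = 0 → [0, 3, 5, 0, 0, 8]
k=4: nums[4] = (0+0)%6 = 0 → [0, 3, 5, 0, 0, 8]
k=5: nums[5] = (8+0)%6 = 2 → [0, 3, 5, 0, 0, 2]

2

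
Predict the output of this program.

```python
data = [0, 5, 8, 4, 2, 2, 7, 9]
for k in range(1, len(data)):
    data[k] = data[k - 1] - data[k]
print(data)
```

[0, -5, -13, -17, -19, -21, -28, -37]

k=1: data[1] = 0-5 = -5 → [0, -5, 8, 4, 2, 2, 7, 9]
k=2: data[2] = (-5)-8 = -13 → [0, -5, -13, 4, 2, 2, 7, 9]
k=3: data[3] = (-13)-4 = -17 → [0, -5, -13, -17, 2, 2, 7, 9]
k=4: data[4] = (-17)-2 = -19 → [0, -5, -13, -17, -19, 2, 7, 9]
k=5: data[5] = (-19)-2 = -21 → [0, -5, -13, -17, -19, -21, 7, 9]
k=6: data[6] = (-21)-7 = -28 → [0, -5, -13, -17, -19, -21, -28, 9]
k=7: data[7] = (-28)-9 = -37 → [0, -5, -13, -17, -19, -21, -28, -37]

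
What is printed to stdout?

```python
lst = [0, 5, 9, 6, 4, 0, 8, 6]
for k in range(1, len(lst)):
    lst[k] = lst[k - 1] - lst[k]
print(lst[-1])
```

-38

k=1: lst[1] = 0-5 = -5 → [0, -5, 9, 6, 4, 0, 8, 6]
k=2: lst[2] = (-5)-9 = -14 → [0, -5, -14, 6, 4, 0, 8, 6]
k=3: lst[3] = (-14)-6 = -20 → [0, -5, -14, -20, 4, 0, 8, 6]
k=4: lst[4] = (-20)-4 = -24 → [0, -5, -14, -20, -24, 0, 8, 6]
k=5: lst[5] = (-24)-0 = -24 → [0, -5, -14, -20, -24, -24, 8, 6]
k=6: lst[6] = (-24)-8 = -32 → [0, -5, -14, -20, -24, -24, -32, 6]
k=7: lst[7] = (-32)-6 = -38 → [0, -5, -14, -20, -24, -24, -32, -38]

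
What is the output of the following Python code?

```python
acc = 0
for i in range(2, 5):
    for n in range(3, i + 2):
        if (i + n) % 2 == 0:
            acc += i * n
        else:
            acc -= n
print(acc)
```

i=2,n=3: odd sum, acc = 0-3 = -3
i=3,n=3: even sum, acc = (-3)+9 = 6
i=3,n=4: odd sum, acc = 6-4 = 2
i=4,n=3: odd sum, acc = 2-3 = -1
i=4,n=4: even sum, acc = (-1)+16 = 15
i=4,n=5: odd sum, acc = 15-5 = 10

10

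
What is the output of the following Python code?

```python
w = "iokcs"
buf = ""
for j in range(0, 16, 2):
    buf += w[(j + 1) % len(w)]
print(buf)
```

j=0: add w[1]='o' → 'o'
j=2: add w[3]='c' → 'oc'
j=4: add w[0]='i' → 'oci'
j=6: add w[2]='k' → 'ocik'
j=8: add w[4]='s' → 'ociks'
j=10: add w[1]='o' → 'ocikso'
j=12: add w[3]='c' → 'ociksoc'
j=14: add w[0]='i' → 'ociksoci'

ociksoci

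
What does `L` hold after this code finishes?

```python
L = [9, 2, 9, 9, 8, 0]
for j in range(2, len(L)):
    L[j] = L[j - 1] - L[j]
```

j=2: L[2] = 2-9 = -7 → [9, 2, -7, 9, 8, 0]
j=3: L[3] = (-7)-9 = -16 → [9, 2, -7, -16, 8, 0]
j=4: L[4] = (-16)-8 = -24 → [9, 2, -7, -16, -24, 0]
j=5: L[5] = (-24)-0 = -24 → [9, 2, -7, -16, -24, -24]

[9, 2, -7, -16, -24, -24]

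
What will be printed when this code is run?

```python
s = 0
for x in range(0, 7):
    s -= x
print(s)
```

x=0: s = 0-0 = 0
x=1: s = 0-1 = -1
x=2: s = (-1)-2 = -3
x=3: s = (-3)-3 = -6
x=4: s = (-6)-4 = -10
x=5: s = (-10)-5 = -15
x=6: s = (-15)-6 = -21

-21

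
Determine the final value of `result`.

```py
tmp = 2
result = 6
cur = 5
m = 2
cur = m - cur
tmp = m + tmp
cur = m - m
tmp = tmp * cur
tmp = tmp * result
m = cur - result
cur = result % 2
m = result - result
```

cur = 2-5 = -3
tmp = 2+2 = 4
cur = 2-2 = 0
tmp = 4*0 = 0
tmp = 0*6 = 0
m = 0-6 = -6
cur = 6%2 = 0
m = 6-6 = 0

6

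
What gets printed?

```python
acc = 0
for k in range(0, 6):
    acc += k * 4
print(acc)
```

60

k=0: acc = 0+0*4 = 0
k=1: acc = 0+1*4 = 4
k=2: acc = 4+2*4 = 12
k=3: acc = 12+3*4 = 24
k=4: acc = 24+4*4 = 40
k=5: acc = 40+5*4 = 60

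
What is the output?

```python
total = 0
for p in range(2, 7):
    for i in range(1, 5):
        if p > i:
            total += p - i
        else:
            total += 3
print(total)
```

p=2,i=1: 2>1, total = 0+1 = 1
p=2,i=2: not 2>2, total = 1+3 = 4
p=2,i=3: not 2>3, total = 4+3 = 7
p=2,i=4: not 2>4, total = 7+3 = 10
p=3,i=1: 3>1, total = 10+2 = 12
p=3,i=2: 3>2, total = 12+1 = 13
p=3,i=3: not 3>3, total = 13+3 = 16
p=3,i=4: not 3>4, total = 16+3 = 19
p=4,i=1: 4>1, total = 19+3 = 22
p=4,i=2: 4>2, total = 22+2 = 24
p=4,i=3: 4>3, total = 24+1 = 25
p=4,i=4: not 4>4, total = 25+3 = 28
p=5,i=1: 5>1, total = 28+4 = 32
p=5,i=2: 5>2, total = 32+3 = 35
p=5,i=3: 5>3, total = 35+2 = 37
p=5,i=4: 5>4, total = 37+1 = 38
p=6,i=1: 6>1, total = 38+5 = 43
p=6,i=2: 6>2, total = 43+4 = 47
p=6,i=3: 6>3, total = 47+3 = 50
p=6,i=4: 6>4, total = 50+2 = 52

52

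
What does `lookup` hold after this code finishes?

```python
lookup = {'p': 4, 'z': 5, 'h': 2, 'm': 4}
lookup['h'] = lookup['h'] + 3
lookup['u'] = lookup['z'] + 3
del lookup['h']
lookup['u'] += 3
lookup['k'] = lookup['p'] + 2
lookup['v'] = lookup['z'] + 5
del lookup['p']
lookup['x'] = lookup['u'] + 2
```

{'z': 5, 'm': 4, 'u': 11, 'k': 6, 'v': 10, 'x': 13}

lookup['h'] = lookup['h']+3 = 5 → {'p': 4, 'z': 5, 'h': 5, 'm': 4}
lookup['u'] = lookup['z']+3 = 8 → {'p': 4, 'z': 5, 'h': 5, 'm': 4, 'u': 8}
del 'h' → {'p': 4, 'z': 5, 'm': 4, 'u': 8}
lookup['u'] = 8+3 = 11 → {'p': 4, 'z': 5, 'm': 4, 'u': 11}
lookup['k'] = lookup['p']+2 = 6 → {'p': 4, 'z': 5, 'm': 4, 'u': 11, 'k': 6}
lookup['v'] = lookup['z']+5 = 10 → {'p': 4, 'z': 5, 'm': 4, 'u': 11, 'k': 6, 'v': 10}
del 'p' → {'z': 5, 'm': 4, 'u': 11, 'k': 6, 'v': 10}
lookup['x'] = lookup['u']+2 = 13 → {'z': 5, 'm': 4, 'u': 11, 'k': 6, 'v': 10, 'x': 13}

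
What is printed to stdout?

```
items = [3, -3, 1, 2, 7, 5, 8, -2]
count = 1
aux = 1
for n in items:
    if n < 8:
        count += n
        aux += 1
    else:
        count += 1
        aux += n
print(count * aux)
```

n=3: <8, count = 1+3 = 4; aux=2
n=-3: <8, count = 4+(-3) = 1; aux=3
n=1: <8, count = 1+1 = 2; aux=4
n=2: <8, count = 2+2 = 4; aux=5
n=7: <8, count = 4+7 = 11; aux=6
n=5: <8, count = 11+5 = 16; aux=7
n=8: not <8, count = 16+1 = 17; aux=15
n=-2: <8, count = 17+(-2) = 15; aux=16
count*aux = 15*16 = 240

240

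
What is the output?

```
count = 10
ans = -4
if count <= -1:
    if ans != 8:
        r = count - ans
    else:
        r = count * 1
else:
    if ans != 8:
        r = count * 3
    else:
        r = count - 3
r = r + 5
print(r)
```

count=10, ans=-4
count <= -1 is False; ans != 8 is True
→ r = count * 3 = 30
r = 30+5 = 35

35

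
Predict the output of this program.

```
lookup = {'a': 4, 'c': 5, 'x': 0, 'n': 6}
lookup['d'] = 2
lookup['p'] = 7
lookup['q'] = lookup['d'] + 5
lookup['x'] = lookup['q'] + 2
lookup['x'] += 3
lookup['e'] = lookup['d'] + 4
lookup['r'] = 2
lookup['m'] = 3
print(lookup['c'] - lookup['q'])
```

lookup['d'] = 2 → {'a': 4, 'c': 5, 'x': 0, 'n': 6, 'd': 2}
lookup['p'] = 7 → {'a': 4, 'c': 5, 'x': 0, 'n': 6, 'd': 2, 'p': 7}
lookup['q'] = lookup['d']+5 = 7 → {'a': 4, 'c': 5, 'x': 0, 'n': 6, 'd': 2, 'p': 7, 'q': 7}
lookup['x'] = lookup['q']+2 = 9 → {'a': 4, 'c': 5, 'x': 9, 'n': 6, 'd': 2, 'p': 7, 'q': 7}
lookup['x'] = 9+3 = 12 → {'a': 4, 'c': 5, 'x': 12, 'n': 6, 'd': 2, 'p': 7, 'q': 7}
lookup['e'] = lookup['d']+4 = 6 → {'a': 4, 'c': 5, 'x': 12, 'n': 6, 'd': 2, 'p': 7, 'q': 7, 'e': 6}
lookup['r'] = 2 → {'a': 4, 'c': 5, 'x': 12, 'n': 6, 'd': 2, 'p': 7, 'q': 7, 'e': 6, 'r': 2}
lookup['m'] = 3 → {'a': 4, 'c': 5, 'x': 12, 'n': 6, 'd': 2, 'p': 7, 'q': 7, 'e': 6, 'r': 2, 'm': 3}
lookup['c']-lookup['q'] = 5-7 = -2

-2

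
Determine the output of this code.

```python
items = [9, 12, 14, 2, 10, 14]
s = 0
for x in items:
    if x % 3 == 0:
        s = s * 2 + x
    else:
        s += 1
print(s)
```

x=9: %3==0, s = 0*2+9 = 9
x=12: %3==0, s = 9*2+12 = 30
x=14: not %3==0, s = 30+1 = 31
x=2: not %3==0, s = 31+1 = 32
x=10: not %3==0, s = 32+1 = 33
x=14: not %3==0, s = 33+1 = 34

34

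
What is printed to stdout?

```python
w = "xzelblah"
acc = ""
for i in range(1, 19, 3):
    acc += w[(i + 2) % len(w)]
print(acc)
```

i=1: add w[3]='l' → 'l'
i=4: add w[6]='a' → 'la'
i=7: add w[1]='z' → 'laz'
i=10: add w[4]='b' → 'lazb'
i=13: add w[7]='h' → 'lazbh'
i=16: add w[2]='e' → 'lazbhe'

lazbhe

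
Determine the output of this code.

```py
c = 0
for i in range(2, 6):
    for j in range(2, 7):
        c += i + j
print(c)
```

i=2,j=2: c = 0+4 = 4
i=2,j=3: c = 4+5 = 9
i=2,j=4: c = 9+6 = 15
i=2,j=5: c = 15+7 = 22
i=2,j=6: c = 22+8 = 30
i=3,j=2: c = 30+5 = 35
i=3,j=3: c = 35+6 = 41
i=3,j=4: c = 41+7 = 48
i=3,j=5: c = 48+8 = 56
i=3,j=6: c = 56+9 = 65
i=4,j=2: c = 65+6 = 71
i=4,j=3: c = 71+7 = 78
i=4,j=4: c = 78+8 = 86
i=4,j=5: c = 86+9 = 95
i=4,j=6: c = 95+10 = 105
i=5,j=2: c = 105+7 = 112
i=5,j=3: c = 112+8 = 120
i=5,j=4: c = 120+9 = 129
i=5,j=5: c = 129+10 = 139
i=5,j=6: c = 139+11 = 150

150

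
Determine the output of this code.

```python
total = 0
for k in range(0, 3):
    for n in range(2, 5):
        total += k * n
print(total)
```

27

k=0,n=2: total = 0+0 = 0
k=0,n=3: total = 0+0 = 0
k=0,n=4: total = 0+0 = 0
k=1,n=2: total = 0+2 = 2
k=1,n=3: total = 2+3 = 5
k=1,n=4: total = 5+4 = 9
k=2,n=2: total = 9+4 = 13
k=2,n=3: total = 13+6 = 19
k=2,n=4: total = 19+8 = 27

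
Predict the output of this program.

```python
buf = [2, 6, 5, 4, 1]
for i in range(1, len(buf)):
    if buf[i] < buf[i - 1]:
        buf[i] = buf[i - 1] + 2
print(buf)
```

i=1: 6>=2, unchanged → [2, 6, 5, 4, 1]
i=2: 5<6, buf[2] = 6+2 = 8 → [2, 6, 8, 4, 1]
i=3: 4<8, buf[3] = 8+2 = 10 → [2, 6, 8, 10, 1]
i=4: 1<10, buf[4] = 10+2 = 12 → [2, 6, 8, 10, 12]

[2, 6, 8, 10, 12]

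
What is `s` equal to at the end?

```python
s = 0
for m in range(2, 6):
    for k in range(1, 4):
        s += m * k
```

84

m=2,k=1: s = 0+2 = 2
m=2,k=2: s = 2+4 = 6
m=2,k=3: s = 6+6 = 12
m=3,k=1: s = 12+3 = 15
m=3,k=2: s = 15+6 = 21
m=3,k=3: s = 21+9 = 30
m=4,k=1: s = 30+4 = 34
m=4,k=2: s = 34+8 = 42
m=4,k=3: s = 42+12 = 54
m=5,k=1: s = 54+5 = 59
m=5,k=2: s = 59+10 = 69
m=5,k=3: s = 69+15 = 84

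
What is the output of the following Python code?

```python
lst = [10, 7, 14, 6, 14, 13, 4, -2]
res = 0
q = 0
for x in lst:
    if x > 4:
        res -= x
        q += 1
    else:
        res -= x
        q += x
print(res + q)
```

x=10: >4, res = 0-10 = -10; q=1
x=7: >4, res = (-10)-7 = -17; q=2
x=14: >4, res = (-17)-14 = -31; q=3
x=6: >4, res = (-31)-6 = -37; q=4
x=14: >4, res = (-37)-14 = -51; q=5
x=13: >4, res = (-51)-13 = -64; q=6
x=4: not >4, res = (-64)-4 = -68; q=10
x=-2: not >4, res = (-68)-(-2) = -66; q=8
res+q = (-66)+8 = -58

-58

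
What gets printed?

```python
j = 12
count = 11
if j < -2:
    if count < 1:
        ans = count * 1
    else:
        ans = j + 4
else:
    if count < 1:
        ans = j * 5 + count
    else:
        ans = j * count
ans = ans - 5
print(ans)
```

127

j=12, count=11
j < -2 is False; count < 1 is False
→ ans = j * count = 132
ans = 132-5 = 127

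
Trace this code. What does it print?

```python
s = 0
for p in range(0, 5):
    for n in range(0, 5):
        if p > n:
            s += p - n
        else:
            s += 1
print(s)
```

35

p=0,n=0: not 0>0, s = 0+1 = 1
p=0,n=1: not 0>1, s = 1+1 = 2
p=0,n=2: not 0>2, s = 2+1 = 3
p=0,n=3: not 0>3, s = 3+1 = 4
p=0,n=4: not 0>4, s = 4+1 = 5
p=1,n=0: 1>0, s = 5+1 = 6
p=1,n=1: not 1>1, s = 6+1 = 7
p=1,n=2: not 1>2, s = 7+1 = 8
p=1,n=3: not 1>3, s = 8+1 = 9
p=1,n=4: not 1>4, s = 9+1 = 10
p=2,n=0: 2>0, s = 10+2 = 12
p=2,n=1: 2>1, s = 12+1 = 13
p=2,n=2: not 2>2, s = 13+1 = 14
p=2,n=3: not 2>3, s = 14+1 = 15
p=2,n=4: not 2>4, s = 15+1 = 16
p=3,n=0: 3>0, s = 16+3 = 19
p=3,n=1: 3>1, s = 19+2 = 21
p=3,n=2: 3>2, s = 21+1 = 22
p=3,n=3: not 3>3, s = 22+1 = 23
p=3,n=4: not 3>4, s = 23+1 = 24
p=4,n=0: 4>0, s = 24+4 = 28
p=4,n=1: 4>1, s = 28+3 = 31
p=4,n=2: 4>2, s = 31+2 = 33
p=4,n=3: 4>3, s = 33+1 = 34
p=4,n=4: not 4>4, s = 34+1 = 35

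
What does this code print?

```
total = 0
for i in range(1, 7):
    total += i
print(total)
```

21

i=1: total = 0+1 = 1
i=2: total = 1+2 = 3
i=3: total = 3+3 = 6
i=4: total = 6+4 = 10
i=5: total = 10+5 = 15
i=6: total = 15+6 = 21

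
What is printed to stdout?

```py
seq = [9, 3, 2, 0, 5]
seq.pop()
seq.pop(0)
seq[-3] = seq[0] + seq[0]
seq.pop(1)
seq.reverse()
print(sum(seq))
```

pop() removes 5 → [9, 3, 2, 0]
pop(0) removes 9 → [3, 2, 0]
seq[-3] = seq[0]+seq[0] = 3+3 = 6 → [6, 2, 0]
pop(1) removes 2 → [6, 0]
reverse → [0, 6]
sum = 6

6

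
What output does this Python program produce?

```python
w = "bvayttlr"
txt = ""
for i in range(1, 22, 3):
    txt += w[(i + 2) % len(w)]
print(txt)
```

i=1: add w[3]='y' → 'y'
i=4: add w[6]='l' → 'yl'
i=7: add w[1]='v' → 'ylv'
i=10: add w[4]='t' → 'ylvt'
i=13: add w[7]='r' → 'ylvtr'
i=16: add w[2]='a' → 'ylvtra'
i=19: add w[5]='t' → 'ylvtrat'

ylvtrat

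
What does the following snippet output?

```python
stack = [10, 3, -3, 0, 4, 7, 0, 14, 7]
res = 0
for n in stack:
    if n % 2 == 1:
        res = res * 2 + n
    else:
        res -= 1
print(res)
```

n=10: not odd, res = 0-1 = -1
n=3: odd, res = (-1)*2+3 = 1
n=-3: odd, res = 1*2+(-3) = -1
n=0: not odd, res = (-1)-1 = -2
n=4: not odd, res = (-2)-1 = -3
n=7: odd, res = (-3)*2+7 = 1
n=0: not odd, res = 1-1 = 0
n=14: not odd, res = 0-1 = -1
n=7: odd, res = (-1)*2+7 = 5

5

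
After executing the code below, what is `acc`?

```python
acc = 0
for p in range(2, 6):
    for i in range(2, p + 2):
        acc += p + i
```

102

p=2,i=2: acc = 0+4 = 4
p=2,i=3: acc = 4+5 = 9
p=3,i=2: acc = 9+5 = 14
p=3,i=3: acc = 14+6 = 20
p=3,i=4: acc = 20+7 = 27
p=4,i=2: acc = 27+6 = 33
p=4,i=3: acc = 33+7 = 40
p=4,i=4: acc = 40+8 = 48
p=4,i=5: acc = 48+9 = 57
p=5,i=2: acc = 57+7 = 64
p=5,i=3: acc = 64+8 = 72
p=5,i=4: acc = 72+9 = 81
p=5,i=5: acc = 81+10 = 91
p=5,i=6: acc = 91+11 = 102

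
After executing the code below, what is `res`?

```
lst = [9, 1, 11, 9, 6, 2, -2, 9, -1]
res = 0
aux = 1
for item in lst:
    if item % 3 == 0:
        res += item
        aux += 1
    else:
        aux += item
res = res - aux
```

item=9: %3==0, res = 0+9 = 9; aux=2
item=1: not %3==0; aux=3
item=11: not %3==0; aux=14
item=9: %3==0, res = 9+9 = 18; aux=15
item=6: %3==0, res = 18+6 = 24; aux=16
item=2: not %3==0; aux=18
item=-2: not %3==0; aux=16
item=9: %3==0, res = 24+9 = 33; aux=17
item=-1: not %3==0; aux=16
res-aux = 33-16 = 17

17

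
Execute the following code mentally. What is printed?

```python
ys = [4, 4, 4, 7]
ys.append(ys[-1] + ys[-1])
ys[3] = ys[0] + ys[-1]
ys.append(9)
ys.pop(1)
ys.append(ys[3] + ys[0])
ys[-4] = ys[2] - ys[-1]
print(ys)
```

[4, 4, 0, 14, 9, 18]

append ys[-1]+ys[-1] = 7+7 = 14 → [4, 4, 4, 7, 14]
ys[3] = ys[0]+ys[-1] = 4+14 = 18 → [4, 4, 4, 18, 14]
append 9 → [4, 4, 4, 18, 14, 9]
pop(1) removes 4 → [4, 4, 18, 14, 9]
append ys[3]+ys[0] = 14+4 = 18 → [4, 4, 18, 14, 9, 18]
ys[-4] = ys[2]-ys[-1] = 18-18 = 0 → [4, 4, 0, 14, 9, 18]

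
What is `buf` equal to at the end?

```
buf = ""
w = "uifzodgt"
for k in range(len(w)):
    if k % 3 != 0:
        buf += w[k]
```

k=0: skip
k=1: add 'i' → 'i'
k=2: add 'f' → 'if'
k=3: skip
k=4: add 'o' → 'ifo'
k=5: add 'd' → 'ifod'
k=6: skip
k=7: add 't' → 'ifodt'

'ifodt'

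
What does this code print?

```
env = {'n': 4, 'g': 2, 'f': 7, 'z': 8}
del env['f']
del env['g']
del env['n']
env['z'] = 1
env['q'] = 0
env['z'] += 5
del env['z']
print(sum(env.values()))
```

0

del 'f' → {'n': 4, 'g': 2, 'z': 8}
del 'g' → {'n': 4, 'z': 8}
del 'n' → {'z': 8}
env['z'] = 1 → {'z': 1}
env['q'] = 0 → {'z': 1, 'q': 0}
env['z'] = 1+5 = 6 → {'z': 6, 'q': 0}
del 'z' → {'q': 0}
sum of values = 0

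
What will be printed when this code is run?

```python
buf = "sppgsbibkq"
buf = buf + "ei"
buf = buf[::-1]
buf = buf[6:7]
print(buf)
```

b

+ 'ei' → 'sppgsbibkqei'
reverse → 'ieqkbibsgpps'
slice [6:7] → 'b'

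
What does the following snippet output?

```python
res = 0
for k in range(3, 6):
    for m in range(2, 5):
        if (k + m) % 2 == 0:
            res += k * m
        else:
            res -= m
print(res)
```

33

k=3,m=2: odd sum, res = 0-2 = -2
k=3,m=3: even sum, res = (-2)+9 = 7
k=3,m=4: odd sum, res = 7-4 = 3
k=4,m=2: even sum, res = 3+8 = 11
k=4,m=3: odd sum, res = 11-3 = 8
k=4,m=4: even sum, res = 8+16 = 24
k=5,m=2: odd sum, res = 24-2 = 22
k=5,m=3: even sum, res = 22+15 = 37
k=5,m=4: odd sum, res = 37-4 = 33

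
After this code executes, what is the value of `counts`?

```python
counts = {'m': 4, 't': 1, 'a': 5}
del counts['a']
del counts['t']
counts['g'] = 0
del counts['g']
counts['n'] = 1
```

{'m': 4, 'n': 1}

del 'a' → {'m': 4, 't': 1}
del 't' → {'m': 4}
counts['g'] = 0 → {'m': 4, 'g': 0}
del 'g' → {'m': 4}
counts['n'] = 1 → {'m': 4, 'n': 1}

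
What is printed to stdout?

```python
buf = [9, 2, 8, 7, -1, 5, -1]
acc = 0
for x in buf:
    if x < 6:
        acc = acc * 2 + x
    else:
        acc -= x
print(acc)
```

-243

x=9: not <6, acc = 0-9 = -9
x=2: <6, acc = (-9)*2+2 = -16
x=8: not <6, acc = (-16)-8 = -24
x=7: not <6, acc = (-24)-7 = -31
x=-1: <6, acc = (-31)*2+(-1) = -63
x=5: <6, acc = (-63)*2+5 = -121
x=-1: <6, acc = (-121)*2+(-1) = -243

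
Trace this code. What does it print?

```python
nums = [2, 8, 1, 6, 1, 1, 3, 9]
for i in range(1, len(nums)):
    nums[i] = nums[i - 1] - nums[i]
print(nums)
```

[2, -6, -7, -13, -14, -15, -18, -27]

i=1: nums[1] = 2-8 = -6 → [2, -6, 1, 6, 1, 1, 3, 9]
i=2: nums[2] = (-6)-1 = -7 → [2, -6, -7, 6, 1, 1, 3, 9]
i=3: nums[3] = (-7)-6 = -13 → [2, -6, -7, -13, 1, 1, 3, 9]
i=4: nums[4] = (-13)-1 = -14 → [2, -6, -7, -13, -14, 1, 3, 9]
i=5: nums[5] = (-14)-1 = -15 → [2, -6, -7, -13, -14, -15, 3, 9]
i=6: nums[6] = (-15)-3 = -18 → [2, -6, -7, -13, -14, -15, -18, 9]
i=7: nums[7] = (-18)-9 = -27 → [2, -6, -7, -13, -14, -15, -18, -27]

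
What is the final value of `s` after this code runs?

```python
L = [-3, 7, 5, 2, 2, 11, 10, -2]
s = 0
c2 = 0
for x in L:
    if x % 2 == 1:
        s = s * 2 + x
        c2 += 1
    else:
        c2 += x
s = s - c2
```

x=-3: odd, s = 0*2+(-3) = -3; c2=1
x=7: odd, s = (-3)*2+7 = 1; c2=2
x=5: odd, s = 1*2+5 = 7; c2=3
x=2: not odd; c2=5
x=2: not odd; c2=7
x=11: odd, s = 7*2+11 = 25; c2=8
x=10: not odd; c2=18
x=-2: not odd; c2=16
s-c2 = 25-16 = 9

9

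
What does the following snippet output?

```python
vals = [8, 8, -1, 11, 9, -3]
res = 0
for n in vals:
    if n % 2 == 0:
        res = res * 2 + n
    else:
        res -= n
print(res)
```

8

n=8: even, res = 0*2+8 = 8
n=8: even, res = 8*2+8 = 24
n=-1: not even, res = 24-(-1) = 25
n=11: not even, res = 25-11 = 14
n=9: not even, res = 14-9 = 5
n=-3: not even, res = 5-(-3) = 8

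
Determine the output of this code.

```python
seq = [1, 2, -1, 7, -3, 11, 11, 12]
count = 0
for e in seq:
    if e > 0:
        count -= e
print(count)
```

-44

e=1: >0, count = 0-1 = -1
e=2: >0, count = (-1)-2 = -3
e=-1: not >0
e=7: >0, count = (-3)-7 = -10
e=-3: not >0
e=11: >0, count = (-10)-11 = -21
e=11: >0, count = (-21)-11 = -32
e=12: >0, count = (-32)-12 = -44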